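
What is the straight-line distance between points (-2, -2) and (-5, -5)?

√(Σ(x_i - y_i)²) = √((-2 - (-5))² + (-2 - (-5))²)
= √(3² + 3²) = √(9 + 9) = √18 ≈ 4.2426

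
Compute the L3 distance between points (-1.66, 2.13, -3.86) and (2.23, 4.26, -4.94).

(Σ|x_i - y_i|^3)^(1/3) = (|-1.66 - 2.23|^3 + |2.13 - 4.26|^3 + |-3.86 - (-4.94)|^3)^(1/3)
= (3.89^3 + 2.13^3 + 1.08^3)^(1/3) ≈ (58.8639 + 9.6636 + 1.2597)^(1/3) = (69.7872)^(1/3) ≈ 4.1171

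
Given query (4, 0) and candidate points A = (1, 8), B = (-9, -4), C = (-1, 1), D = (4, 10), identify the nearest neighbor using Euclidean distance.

Distances: d(A) ≈ 8.544, d(B) ≈ 13.6015, d(C) ≈ 5.099, d(D) = 10. Nearest: C = (-1, 1) with distance 5.099.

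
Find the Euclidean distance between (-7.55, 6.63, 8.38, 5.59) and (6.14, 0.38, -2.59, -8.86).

√(Σ(x_i - y_i)²) = √((-7.55 - 6.14)² + (6.63 - 0.38)² + (8.38 - (-2.59))² + (5.59 - (-8.86))²)
= √((-13.69)² + 6.25² + 10.97² + 14.45²) = √(187.4161 + 39.0625 + 120.3409 + 208.8025) = √555.622 ≈ 23.5716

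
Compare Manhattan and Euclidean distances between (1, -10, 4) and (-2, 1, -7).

L1 = |1 - (-2)| + |-10 - 1| + |4 - (-7)| = 3 + 11 + 11 = 25
L2 = √(3² + 11² + 11²) = √251 ≈ 15.843
L1 ≥ L2 always (equality iff movement is along one axis); L1 > L2 here.
Ratio L1/L2 = 25/√251 ≈ 1.578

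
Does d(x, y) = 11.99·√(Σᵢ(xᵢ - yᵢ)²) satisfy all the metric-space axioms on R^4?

Yes. The L2 (Euclidean) norm induces a metric on R^4, and multiplying a metric by a positive constant 11.99 > 0 preserves all four axioms: non-negativity (11.99·||x-y|| ≥ 0), identity (11.99·||x-y|| = 0 ⟺ ||x-y|| = 0 ⟺ x = y), symmetry (||x-y|| = ||y-x||), and the triangle inequality (11.99·||x-z|| ≤ 11.99·||x-y|| + 11.99·||y-z||). So d is a metric.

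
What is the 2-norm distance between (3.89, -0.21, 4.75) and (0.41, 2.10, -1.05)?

(Σ|x_i - y_i|^2)^(1/2) = (|3.89 - 0.41|^2 + |-0.21 - 2.1|^2 + |4.75 - (-1.05)|^2)^(1/2)
= (3.48^2 + 2.31^2 + 5.8^2)^(1/2) = (12.1104 + 5.3361 + 33.64)^(1/2) = (51.0865)^(1/2) ≈ 7.1475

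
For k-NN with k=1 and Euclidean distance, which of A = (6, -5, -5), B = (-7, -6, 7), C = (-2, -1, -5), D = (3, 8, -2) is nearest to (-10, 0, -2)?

Distances: d(A) ≈ 17.0294, d(B) ≈ 11.225, d(C) ≈ 8.6023, d(D) ≈ 15.2643. Nearest: C = (-2, -1, -5) with distance 8.6023.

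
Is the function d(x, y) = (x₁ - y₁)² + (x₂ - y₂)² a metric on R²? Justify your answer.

No. The squared Euclidean distance fails the triangle inequality. Counterexample: x = (0, 0), y = (1, 2), z = (2, 4). d(x,z) = 2² + 4² = 20, but d(x,y) + d(y,z) = (1² + 2²) + (1² + 2²) = 5 + 5 = 10. Since 20 > 10, the triangle inequality is violated. (Note: √d, the ordinary Euclidean distance, IS a metric.)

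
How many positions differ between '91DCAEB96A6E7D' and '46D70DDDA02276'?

Differing positions: 1, 2, 4, 5, 6, 7, 8, 9, 10, 11, 12, 14. Hamming distance = 12.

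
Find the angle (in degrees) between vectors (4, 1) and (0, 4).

With u = (4, 1), v = (0, 4):
u·v = 4·0 + 1·4 = 0 + 4 = 4.
|u| = √(4² + 1²) = √17, |v| = √(0² + 4²) = √16, so |u||v| = √(17·16) = √272.
cos θ = (u·v)/(|u||v|) = 4/√272 ≈ 0.242536
θ = arccos(0.242536) ≈ 75.96°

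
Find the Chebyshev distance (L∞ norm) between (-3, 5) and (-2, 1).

max(|x_i - y_i|) = max(|-3 - (-2)|, |5 - 1|) = max(1, 4) = 4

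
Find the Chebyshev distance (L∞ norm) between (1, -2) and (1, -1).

max(|x_i - y_i|) = max(|1 - 1|, |-2 - (-1)|) = max(0, 1) = 1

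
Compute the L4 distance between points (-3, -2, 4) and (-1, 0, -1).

(Σ|x_i - y_i|^4)^(1/4) = (|-3 - (-1)|^4 + |-2 - 0|^4 + |4 - (-1)|^4)^(1/4)
= (2^4 + 2^4 + 5^4)^(1/4) = (16 + 16 + 625)^(1/4) = (657)^(1/4) ≈ 5.0628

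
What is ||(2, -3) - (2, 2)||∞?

max(|x_i - y_i|) = max(|2 - 2|, |-3 - 2|) = max(0, 5) = 5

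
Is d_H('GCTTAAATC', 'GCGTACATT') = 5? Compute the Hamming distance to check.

Differing positions: 3, 6, 9. Hamming distance = 3, so the claim that d_H = 5 is false.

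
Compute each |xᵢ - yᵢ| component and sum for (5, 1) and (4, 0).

Σ|x_i - y_i| = |5 - 4| + |1 - 0| = 1 + 1 = 2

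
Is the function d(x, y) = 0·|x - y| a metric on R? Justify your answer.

No. With c = 0, d(x,y) = 0 for all x, y. This fails identity of indiscernibles: d(1, 10) = 0 but 1 ≠ 10.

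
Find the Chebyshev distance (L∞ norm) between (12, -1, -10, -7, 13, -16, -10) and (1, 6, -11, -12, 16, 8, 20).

max(|x_i - y_i|) = max(|12 - 1|, |-1 - 6|, |-10 - (-11)|, |-7 - (-12)|, |13 - 16|, |-16 - 8|, |-10 - 20|) = max(11, 7, 1, 5, 3, 24, 30) = 30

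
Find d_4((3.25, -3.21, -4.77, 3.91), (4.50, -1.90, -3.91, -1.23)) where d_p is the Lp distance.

(Σ|x_i - y_i|^4)^(1/4) = (|3.25 - 4.5|^4 + |-3.21 - (-1.9)|^4 + |-4.77 - (-3.91)|^4 + |3.91 - (-1.23)|^4)^(1/4)
= (1.25^4 + 1.31^4 + 0.86^4 + 5.14^4)^(1/4) ≈ (2.4414 + 2.945 + 0.547 + 697.9953)^(1/4) = (703.9287)^(1/4) ≈ 5.1509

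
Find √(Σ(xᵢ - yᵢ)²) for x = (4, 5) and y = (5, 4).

√(Σ(x_i - y_i)²) = √((4 - 5)² + (5 - 4)²)
= √((-1)² + 1²) = √(1 + 1) = √2 ≈ 1.4142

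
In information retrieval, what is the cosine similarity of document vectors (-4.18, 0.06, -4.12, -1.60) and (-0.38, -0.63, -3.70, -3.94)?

With u = (-4.18, 0.06, -4.12, -1.60), v = (-0.38, -0.63, -3.70, -3.94):
u·v = (-4.18)·(-0.38) + 0.06·(-0.63) + (-4.12)·(-3.7) + (-1.6)·(-3.94) = 1.5884 + (-0.0378) + 15.244 + 6.304 = 23.0986.
|u| = √((-4.18)² + 0.06² + (-4.12)² + (-1.6)²) = √(17.4724 + 0.0036 + 16.9744 + 2.56) = √37.0104, |v| = √((-0.38)² + (-0.63)² + (-3.7)² + (-3.94)²) = √(0.1444 + 0.3969 + 13.69 + 15.5236) = √29.7549.
cos θ = (u·v)/(|u||v|) = 23.0986/(√37.0104·√29.7549) ≈ 0.6961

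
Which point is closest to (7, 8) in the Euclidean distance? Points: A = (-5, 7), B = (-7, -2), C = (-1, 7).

Distances: d(A) ≈ 12.0416, d(B) ≈ 17.2047, d(C) ≈ 8.0623. Nearest: C = (-1, 7) with distance 8.0623.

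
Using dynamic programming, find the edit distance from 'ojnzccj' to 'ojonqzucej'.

Let D[i][j] be the edit distance between the first i characters of 'ojnzccj' and the first j characters of 'ojonqzucej', with D[i][0] = i, D[0][j] = j, and D[i][j] = D[i-1][j-1] if the characters match, else 1 + min(D[i-1][j], D[i][j-1], D[i-1][j-1]). Filling the table (rows: prefixes of 'ojnzccj', columns: prefixes of 'ojonqzucej'):
     ε  o  j  o  n  q  z  u  c  e  j
  ε  0  1  2  3  4  5  6  7  8  9 10
  o  1  0  1  2  3  4  5  6  7  8  9
  j  2  1  0  1  2  3  4  5  6  7  8
  n  3  2  1  1  1  2  3  4  5  6  7
  z  4  3  2  2  2  2  2  3  4  5  6
  c  5  4  3  3  3  3  3  3  3  4  5
  c  6  5  4  4  4  4  4  4  3  4  5
  j  7  6  5  5  5  5  5  5  4  4  4
The bottom-right entry gives D[7][10] = 4, so no sequence of fewer than 4 edits works. Backtracking through the table gives one optimal edit sequence (4 edits):
  ojnzccj → ojonzccj (ins o @3)
  ojonzccj → ojonqzccj (ins q @5)
  ojonqzccj → ojonqzuccj (ins u @7)
  ojonqzuccj → ojonqzucej (sub c→e @9)
Edit distance = 4.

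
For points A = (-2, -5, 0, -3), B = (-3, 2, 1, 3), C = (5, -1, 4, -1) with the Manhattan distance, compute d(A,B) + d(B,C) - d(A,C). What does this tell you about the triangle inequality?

d(A,B) = 1 + 7 + 1 + 6 = 15, d(B,C) = 8 + 3 + 3 + 4 = 18, d(A,C) = 7 + 4 + 4 + 2 = 17.
d(A,B) + d(B,C) - d(A,C) = 15 + 18 - 17 = 33 - 17 = 16. This is ≥ 0, so the triangle inequality holds for these points.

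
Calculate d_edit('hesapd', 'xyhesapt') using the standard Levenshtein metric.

Let D[i][j] be the edit distance between the first i characters of 'hesapd' and the first j characters of 'xyhesapt', with D[i][0] = i, D[0][j] = j, and D[i][j] = D[i-1][j-1] if the characters match, else 1 + min(D[i-1][j], D[i][j-1], D[i-1][j-1]). Filling the table (rows: prefixes of 'hesapd', columns: prefixes of 'xyhesapt'):
     ε  x  y  h  e  s  a  p  t
  ε  0  1  2  3  4  5  6  7  8
  h  1  1  2  2  3  4  5  6  7
  e  2  2  2  3  2  3  4  5  6
  s  3  3  3  3  3  2  3  4  5
  a  4  4  4  4  4  3  2  3  4
  p  5  5  5  5  5  4  3  2  3
  d  6  6  6  6  6  5  4  3  3
The bottom-right entry gives D[6][8] = 3, so no sequence of fewer than 3 edits works. Backtracking through the table gives one optimal edit sequence (3 edits):
  hesapd → xhesapd (ins x @1)
  xhesapd → xyhesapd (ins y @2)
  xyhesapd → xyhesapt (sub d→t @8)
Edit distance = 3.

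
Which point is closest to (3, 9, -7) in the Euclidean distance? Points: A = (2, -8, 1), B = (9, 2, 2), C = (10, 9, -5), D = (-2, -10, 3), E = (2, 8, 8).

Distances: d(A) ≈ 18.8149, d(B) ≈ 12.8841, d(C) ≈ 7.2801, d(D) ≈ 22.0454, d(E) ≈ 15.0665. Nearest: C = (10, 9, -5) with distance 7.2801.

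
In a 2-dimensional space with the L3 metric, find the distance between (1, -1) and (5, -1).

(Σ|x_i - y_i|^3)^(1/3) = (|1 - 5|^3 + |-1 - (-1)|^3)^(1/3)
= (4^3 + 0^3)^(1/3) = (64 + 0)^(1/3) = (64)^(1/3) = 4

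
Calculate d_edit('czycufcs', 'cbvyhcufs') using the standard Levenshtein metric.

Let D[i][j] be the edit distance between the first i characters of 'czycufcs' and the first j characters of 'cbvyhcufs', with D[i][0] = i, D[0][j] = j, and D[i][j] = D[i-1][j-1] if the characters match, else 1 + min(D[i-1][j], D[i][j-1], D[i-1][j-1]). Filling the table (rows: prefixes of 'czycufcs', columns: prefixes of 'cbvyhcufs'):
     ε  c  b  v  y  h  c  u  f  s
  ε  0  1  2  3  4  5  6  7  8  9
  c  1  0  1  2  3  4  5  6  7  8
  z  2  1  1  2  3  4  5  6  7  8
  y  3  2  2  2  2  3  4  5  6  7
  c  4  3  3  3  3  3  3  4  5  6
  u  5  4  4  4  4  4  4  3  4  5
  f  6  5  5  5  5  5  5  4  3  4
  c  7  6  6  6  6  6  5  5  4  4
  s  8  7  7  7  7  7  6  6  5  4
The bottom-right entry gives D[8][9] = 4, so no sequence of fewer than 4 edits works. Backtracking through the table gives one optimal edit sequence (4 edits):
  czycufcs → cbzycufcs (ins b @2)
  cbzycufcs → cbvycufcs (sub z→v @3)
  cbvycufcs → cbvyhcufcs (ins h @5)
  cbvyhcufcs → cbvyhcufs (del c @9)
Edit distance = 4.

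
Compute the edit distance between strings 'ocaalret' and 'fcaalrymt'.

Let D[i][j] be the edit distance between the first i characters of 'ocaalret' and the first j characters of 'fcaalrymt', with D[i][0] = i, D[0][j] = j, and D[i][j] = D[i-1][j-1] if the characters match, else 1 + min(D[i-1][j], D[i][j-1], D[i-1][j-1]). Filling the table (rows: prefixes of 'ocaalret', columns: prefixes of 'fcaalrymt'):
     ε  f  c  a  a  l  r  y  m  t
  ε  0  1  2  3  4  5  6  7  8  9
  o  1  1  2  3  4  5  6  7  8  9
  c  2  2  1  2  3  4  5  6  7  8
  a  3  3  2  1  2  3  4  5  6  7
  a  4  4  3  2  1  2  3  4  5  6
  l  5  5  4  3  2  1  2  3  4  5
  r  6  6  5  4  3  2  1  2  3  4
  e  7  7  6  5  4  3  2  2  3  4
  t  8  8  7  6  5  4  3  3  3  3
The bottom-right entry gives D[8][9] = 3, so no sequence of fewer than 3 edits works. Backtracking through the table gives one optimal edit sequence (3 edits):
  ocaalret → fcaalret (sub o→f @1)
  fcaalret → fcaalryet (ins y @7)
  fcaalryet → fcaalrymt (sub e→m @8)
Edit distance = 3.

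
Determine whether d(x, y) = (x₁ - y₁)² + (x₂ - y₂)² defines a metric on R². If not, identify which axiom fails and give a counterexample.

No. The squared Euclidean distance fails the triangle inequality. Counterexample: x = (0, 0), y = (1, 2), z = (2, 4). d(x,z) = 2² + 4² = 20, but d(x,y) + d(y,z) = (1² + 2²) + (1² + 2²) = 5 + 5 = 10. Since 20 > 10, the triangle inequality is violated. (Note: √d, the ordinary Euclidean distance, IS a metric.)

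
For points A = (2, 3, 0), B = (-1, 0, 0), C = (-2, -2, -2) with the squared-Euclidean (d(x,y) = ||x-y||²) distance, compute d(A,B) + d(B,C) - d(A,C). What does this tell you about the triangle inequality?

d(A,B) = 3² + 3² + 0² = 18, d(B,C) = 1² + 2² + 2² = 9, d(A,C) = 4² + 5² + 2² = 45.
d(A,B) + d(B,C) - d(A,C) = 18 + 9 - 45 = 27 - 45 = -18. This is < 0, so the triangle inequality FAILS for these points (squared-Euclidean is not a metric).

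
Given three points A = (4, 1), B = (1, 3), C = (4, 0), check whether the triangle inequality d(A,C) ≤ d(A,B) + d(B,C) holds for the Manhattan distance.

d(A,B) = 3 + 2 = 5, d(B,C) = 3 + 3 = 6, d(A,C) = 0 + 1 = 1.
d(A,C) = 1 ≤ 5 + 6 = 11. Triangle inequality is satisfied.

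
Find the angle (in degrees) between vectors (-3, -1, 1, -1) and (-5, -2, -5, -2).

With u = (-3, -1, 1, -1), v = (-5, -2, -5, -2):
u·v = (-3)·(-5) + (-1)·(-2) + 1·(-5) + (-1)·(-2) = 15 + 2 + (-5) + 2 = 14.
|u| = √((-3)² + (-1)² + 1² + (-1)²) = √12, |v| = √((-5)² + (-2)² + (-5)² + (-2)²) = √58, so |u||v| = √(12·58) = √696.
cos θ = (u·v)/(|u||v|) = 14/√696 ≈ 0.530669
θ = arccos(0.530669) ≈ 57.95°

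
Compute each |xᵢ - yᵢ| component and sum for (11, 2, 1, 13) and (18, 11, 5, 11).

Σ|x_i - y_i| = |11 - 18| + |2 - 11| + |1 - 5| + |13 - 11| = 7 + 9 + 4 + 2 = 22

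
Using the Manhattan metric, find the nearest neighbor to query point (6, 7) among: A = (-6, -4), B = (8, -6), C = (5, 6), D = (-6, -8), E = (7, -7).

Distances: d(A) = 23, d(B) = 15, d(C) = 2, d(D) = 27, d(E) = 15. Nearest: C = (5, 6) with distance 2.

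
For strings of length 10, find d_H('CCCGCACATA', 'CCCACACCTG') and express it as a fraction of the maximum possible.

Differing positions: 4, 8, 10. Hamming distance = 3. The maximum possible Hamming distance for length-10 strings is 10, so d_H/10 = 3/10 = 0.3.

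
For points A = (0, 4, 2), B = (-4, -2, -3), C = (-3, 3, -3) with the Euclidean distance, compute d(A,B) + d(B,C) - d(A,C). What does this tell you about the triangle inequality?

d(A,B) = √(4² + 6² + 5²) = √77 ≈ 8.775, d(B,C) = √(1² + 5² + 0²) = √26 ≈ 5.099, d(A,C) = √(3² + 1² + 5²) = √35 ≈ 5.9161.
d(A,B) + d(B,C) - d(A,C) = 8.775 + 5.099 - 5.9161 = 13.874 - 5.9161 = 7.9579 (to 4 decimal places). This is ≥ 0, so the triangle inequality holds for these points.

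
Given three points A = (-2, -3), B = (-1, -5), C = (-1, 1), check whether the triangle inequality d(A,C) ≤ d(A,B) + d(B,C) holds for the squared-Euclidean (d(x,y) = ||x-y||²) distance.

d(A,B) = 1² + 2² = 5, d(B,C) = 0² + 6² = 36, d(A,C) = 1² + 4² = 17.
d(A,C) = 17 ≤ 5 + 36 = 41. Triangle inequality is satisfied.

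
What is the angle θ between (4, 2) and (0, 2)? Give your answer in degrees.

With u = (4, 2), v = (0, 2):
u·v = 4·0 + 2·2 = 0 + 4 = 4.
|u| = √(4² + 2²) = √20, |v| = √(0² + 2²) = √4, so |u||v| = √(20·4) = √80.
cos θ = (u·v)/(|u||v|) = 4/√80 ≈ 0.447214
θ = arccos(0.447214) ≈ 63.43°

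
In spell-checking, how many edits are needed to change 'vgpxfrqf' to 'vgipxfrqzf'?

Let D[i][j] be the edit distance between the first i characters of 'vgpxfrqf' and the first j characters of 'vgipxfrqzf', with D[i][0] = i, D[0][j] = j, and D[i][j] = D[i-1][j-1] if the characters match, else 1 + min(D[i-1][j], D[i][j-1], D[i-1][j-1]). Filling the table (rows: prefixes of 'vgpxfrqf', columns: prefixes of 'vgipxfrqzf'):
     ε  v  g  i  p  x  f  r  q  z  f
  ε  0  1  2  3  4  5  6  7  8  9 10
  v  1  0  1  2  3  4  5  6  7  8  9
  g  2  1  0  1  2  3  4  5  6  7  8
  p  3  2  1  1  1  2  3  4  5  6  7
  x  4  3  2  2  2  1  2  3  4  5  6
  f  5  4  3  3  3  2  1  2  3  4  5
  r  6  5  4  4  4  3  2  1  2  3  4
  q  7  6  5  5  5  4  3  2  1  2  3
  f  8  7  6  6  6  5  4  3  2  2  2
The bottom-right entry gives D[8][10] = 2, so no sequence of fewer than 2 edits works. Backtracking through the table gives one optimal edit sequence (2 edits):
  vgpxfrqf → vgipxfrqf (ins i @3)
  vgipxfrqf → vgipxfrqzf (ins z @9)
Edit distance = 2.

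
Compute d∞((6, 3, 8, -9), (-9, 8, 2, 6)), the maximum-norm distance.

max(|x_i - y_i|) = max(|6 - (-9)|, |3 - 8|, |8 - 2|, |-9 - 6|) = max(15, 5, 6, 15) = 15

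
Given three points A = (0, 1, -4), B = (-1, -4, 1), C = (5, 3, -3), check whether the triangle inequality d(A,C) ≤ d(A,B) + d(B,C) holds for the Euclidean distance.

d(A,B) = √(1² + 5² + 5²) = √51 ≈ 7.1414, d(B,C) = √(6² + 7² + 4²) = √101 ≈ 10.0499, d(A,C) = √(5² + 2² + 1²) = √30 ≈ 5.4772.
d(A,C) ≈ 5.4772 ≤ 7.1414 + 10.0499 = 17.1913. Triangle inequality is satisfied.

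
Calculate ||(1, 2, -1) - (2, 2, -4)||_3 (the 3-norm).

(Σ|x_i - y_i|^3)^(1/3) = (|1 - 2|^3 + |2 - 2|^3 + |-1 - (-4)|^3)^(1/3)
= (1^3 + 0^3 + 3^3)^(1/3) = (1 + 0 + 27)^(1/3) = (28)^(1/3) ≈ 3.0366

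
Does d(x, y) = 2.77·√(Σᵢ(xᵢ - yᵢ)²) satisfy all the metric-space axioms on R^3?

Yes. The L2 (Euclidean) norm induces a metric on R^3, and multiplying a metric by a positive constant 2.77 > 0 preserves all four axioms: non-negativity (2.77·||x-y|| ≥ 0), identity (2.77·||x-y|| = 0 ⟺ ||x-y|| = 0 ⟺ x = y), symmetry (||x-y|| = ||y-x||), and the triangle inequality (2.77·||x-z|| ≤ 2.77·||x-y|| + 2.77·||y-z||). So d is a metric.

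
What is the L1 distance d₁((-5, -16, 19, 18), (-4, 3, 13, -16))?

Σ|x_i - y_i| = |-5 - (-4)| + |-16 - 3| + |19 - 13| + |18 - (-16)| = 1 + 19 + 6 + 34 = 60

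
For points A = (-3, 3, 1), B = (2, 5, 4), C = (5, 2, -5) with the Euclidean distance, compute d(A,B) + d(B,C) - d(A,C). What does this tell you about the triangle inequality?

d(A,B) = √(5² + 2² + 3²) = √38 ≈ 6.1644, d(B,C) = √(3² + 3² + 9²) = √99 ≈ 9.9499, d(A,C) = √(8² + 1² + 6²) = √101 ≈ 10.0499.
d(A,B) + d(B,C) - d(A,C) = 6.1644 + 9.9499 - 10.0499 = 16.1143 - 10.0499 = 6.0644 (to 4 decimal places). This is ≥ 0, so the triangle inequality holds for these points.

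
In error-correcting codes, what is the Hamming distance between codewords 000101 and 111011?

Differing positions: 1, 2, 3, 4, 5. Hamming distance = 5.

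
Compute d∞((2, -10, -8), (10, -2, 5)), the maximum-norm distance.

max(|x_i - y_i|) = max(|2 - 10|, |-10 - (-2)|, |-8 - 5|) = max(8, 8, 13) = 13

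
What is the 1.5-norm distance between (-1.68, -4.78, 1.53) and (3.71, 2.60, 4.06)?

(Σ|x_i - y_i|^1.5)^(1/1.5) = (|-1.68 - 3.71|^1.5 + |-4.78 - 2.6|^1.5 + |1.53 - 4.06|^1.5)^(1/1.5)
= (5.39^1.5 + 7.38^1.5 + 2.53^1.5)^(1/1.5) ≈ (12.5136 + 20.0486 + 4.0242)^(1/1.5) = (36.5864)^(1/1.5) ≈ 11.0208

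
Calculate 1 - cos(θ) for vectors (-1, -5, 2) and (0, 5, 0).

With u = (-1, -5, 2), v = (0, 5, 0):
u·v = (-1)·0 + (-5)·5 + 2·0 = 0 + (-25) + 0 = -25.
|u| = √((-1)² + (-5)² + 2²) = √30, |v| = √(0² + 5² + 0²) = √25, so |u||v| = √(30·25) = √750.
cos θ = (u·v)/(|u||v|) = -25/√750 ≈ -0.9129
Cosine distance = 1 - cos θ ≈ 1 - (-0.9129) = 1.9129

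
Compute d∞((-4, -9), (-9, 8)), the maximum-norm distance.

max(|x_i - y_i|) = max(|-4 - (-9)|, |-9 - 8|) = max(5, 17) = 17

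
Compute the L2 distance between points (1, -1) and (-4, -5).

(Σ|x_i - y_i|^2)^(1/2) = (|1 - (-4)|^2 + |-1 - (-5)|^2)^(1/2)
= (5^2 + 4^2)^(1/2) = (25 + 16)^(1/2) = (41)^(1/2) ≈ 6.4031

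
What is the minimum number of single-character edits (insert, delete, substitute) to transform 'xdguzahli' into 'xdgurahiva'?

Let D[i][j] be the edit distance between the first i characters of 'xdguzahli' and the first j characters of 'xdgurahiva', with D[i][0] = i, D[0][j] = j, and D[i][j] = D[i-1][j-1] if the characters match, else 1 + min(D[i-1][j], D[i][j-1], D[i-1][j-1]). Filling the table (rows: prefixes of 'xdguzahli', columns: prefixes of 'xdgurahiva'):
     ε  x  d  g  u  r  a  h  i  v  a
  ε  0  1  2  3  4  5  6  7  8  9 10
  x  1  0  1  2  3  4  5  6  7  8  9
  d  2  1  0  1  2  3  4  5  6  7  8
  g  3  2  1  0  1  2  3  4  5  6  7
  u  4  3  2  1  0  1  2  3  4  5  6
  z  5  4  3  2  1  1  2  3  4  5  6
  a  6  5  4  3  2  2  1  2  3  4  5
  h  7  6  5  4  3  3  2  1  2  3  4
  l  8  7  6  5  4  4  3  2  2  3  4
  i  9  8  7  6  5  5  4  3  2  3  4
The bottom-right entry gives D[9][10] = 4, so no sequence of fewer than 4 edits works. Backtracking through the table gives one optimal edit sequence (4 edits):
  xdguzahli → xdgurahli (sub z→r @5)
  xdgurahli → xdgurahili (ins i @8)
  xdgurahili → xdgurahivi (sub l→v @9)
  xdgurahivi → xdgurahiva (sub i→a @10)
Edit distance = 4.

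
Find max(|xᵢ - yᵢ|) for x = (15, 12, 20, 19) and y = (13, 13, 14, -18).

max(|x_i - y_i|) = max(|15 - 13|, |12 - 13|, |20 - 14|, |19 - (-18)|) = max(2, 1, 6, 37) = 37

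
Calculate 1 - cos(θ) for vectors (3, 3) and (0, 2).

With u = (3, 3), v = (0, 2):
u·v = 3·0 + 3·2 = 0 + 6 = 6.
|u| = √(3² + 3²) = √18, |v| = √(0² + 2²) = √4, so |u||v| = √(18·4) = √72.
cos θ = (u·v)/(|u||v|) = 6/√72 ≈ 0.7071
Cosine distance = 1 - cos θ ≈ 1 - 0.7071 = 0.2929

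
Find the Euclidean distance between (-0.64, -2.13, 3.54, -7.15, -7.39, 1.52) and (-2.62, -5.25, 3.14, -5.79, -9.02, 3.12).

√(Σ(x_i - y_i)²) = √((-0.64 - (-2.62))² + (-2.13 - (-5.25))² + (3.54 - 3.14)² + (-7.15 - (-5.79))² + (-7.39 - (-9.02))² + (1.52 - 3.12)²)
= √(1.98² + 3.12² + 0.4² + (-1.36)² + 1.63² + (-1.6)²) = √(3.9204 + 9.7344 + 0.16 + 1.8496 + 2.6569 + 2.56) = √20.8813 ≈ 4.5696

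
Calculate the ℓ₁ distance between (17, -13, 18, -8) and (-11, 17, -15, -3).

Σ|x_i - y_i| = |17 - (-11)| + |-13 - 17| + |18 - (-15)| + |-8 - (-3)| = 28 + 30 + 33 + 5 = 96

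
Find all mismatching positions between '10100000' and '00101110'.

Differing positions: 1, 5, 6, 7. Hamming distance = 4.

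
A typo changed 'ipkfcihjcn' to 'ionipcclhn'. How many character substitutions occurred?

Differing positions: 2, 3, 4, 5, 6, 7, 8, 9. Hamming distance = 8.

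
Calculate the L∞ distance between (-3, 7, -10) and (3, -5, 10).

max(|x_i - y_i|) = max(|-3 - 3|, |7 - (-5)|, |-10 - 10|) = max(6, 12, 20) = 20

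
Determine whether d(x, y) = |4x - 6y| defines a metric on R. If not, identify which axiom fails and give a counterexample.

No. d fails symmetry: d(3, 6) = |4·3 - 6·6| = |-24| = 24, but d(6, 3) = |4·6 - 6·3| = |6| = 6. Since 24 ≠ 6, d(x,y) ≠ d(y,x) in general.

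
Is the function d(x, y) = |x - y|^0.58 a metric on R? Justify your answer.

Yes. With 0 < p = 0.58 ≤ 1, d(x,y) = |x-y|^0.58 is a metric on R. Non-negativity and symmetry are immediate; |x-y|^0.58 = 0 ⟺ |x-y| = 0 ⟺ x = y. For the triangle inequality, the function t ↦ t^0.58 is subadditive on [0,∞) when p ≤ 1, so |x-z|^0.58 ≤ (|x-y| + |y-z|)^0.58 ≤ |x-y|^0.58 + |y-z|^0.58.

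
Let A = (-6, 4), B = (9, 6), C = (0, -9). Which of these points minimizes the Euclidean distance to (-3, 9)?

Distances: d(A) ≈ 5.831, d(B) ≈ 12.3693, d(C) ≈ 18.2483. Nearest: A = (-6, 4) with distance 5.831.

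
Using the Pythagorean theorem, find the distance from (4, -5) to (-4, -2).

√(Σ(x_i - y_i)²) = √((4 - (-4))² + (-5 - (-2))²)
= √(8² + (-3)²) = √(64 + 9) = √73 ≈ 8.544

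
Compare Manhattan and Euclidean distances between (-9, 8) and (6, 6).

L1 = |-9 - 6| + |8 - 6| = 15 + 2 = 17
L2 = √(15² + 2²) = √229 ≈ 15.1327
L1 ≥ L2 always (equality iff movement is along one axis); L1 > L2 here.
Ratio L1/L2 = 17/√229 ≈ 1.1234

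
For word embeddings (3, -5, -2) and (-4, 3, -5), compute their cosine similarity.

With u = (3, -5, -2), v = (-4, 3, -5):
u·v = 3·(-4) + (-5)·3 + (-2)·(-5) = (-12) + (-15) + 10 = -17.
|u| = √(3² + (-5)² + (-2)²) = √38, |v| = √((-4)² + 3² + (-5)²) = √50, so |u||v| = √(38·50) = √1900.
cos θ = (u·v)/(|u||v|) = -17/√1900 ≈ -0.39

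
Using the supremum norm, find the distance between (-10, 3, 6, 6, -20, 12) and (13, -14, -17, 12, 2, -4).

max(|x_i - y_i|) = max(|-10 - 13|, |3 - (-14)|, |6 - (-17)|, |6 - 12|, |-20 - 2|, |12 - (-4)|) = max(23, 17, 23, 6, 22, 16) = 23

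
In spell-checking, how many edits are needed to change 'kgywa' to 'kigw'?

Let D[i][j] be the edit distance between the first i characters of 'kgywa' and the first j characters of 'kigw', with D[i][0] = i, D[0][j] = j, and D[i][j] = D[i-1][j-1] if the characters match, else 1 + min(D[i-1][j], D[i][j-1], D[i-1][j-1]). Filling the table (rows: prefixes of 'kgywa', columns: prefixes of 'kigw'):
     ε  k  i  g  w
  ε  0  1  2  3  4
  k  1  0  1  2  3
  g  2  1  1  1  2
  y  3  2  2  2  2
  w  4  3  3  3  2
  a  5  4  4  4  3
The bottom-right entry gives D[5][4] = 3, so no sequence of fewer than 3 edits works. Backtracking through the table gives one optimal edit sequence (3 edits):
  kgywa → kiywa (sub g→i @2)
  kiywa → kigwa (sub y→g @3)
  kigwa → kigw (del a @5)
Edit distance = 3.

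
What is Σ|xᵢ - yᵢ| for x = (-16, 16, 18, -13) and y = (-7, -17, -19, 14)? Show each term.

Σ|x_i - y_i| = |-16 - (-7)| + |16 - (-17)| + |18 - (-19)| + |-13 - 14| = 9 + 33 + 37 + 27 = 106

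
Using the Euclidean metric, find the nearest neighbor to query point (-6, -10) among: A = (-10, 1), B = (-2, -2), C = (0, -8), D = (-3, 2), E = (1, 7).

Distances: d(A) ≈ 11.7047, d(B) ≈ 8.9443, d(C) ≈ 6.3246, d(D) ≈ 12.3693, d(E) ≈ 18.3848. Nearest: C = (0, -8) with distance 6.3246.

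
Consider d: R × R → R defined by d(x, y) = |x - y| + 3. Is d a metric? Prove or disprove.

No. d fails identity of indiscernibles (specifically d(x,x) = 0): d(7, 7) = |7 - 7| + 3 = 0 + 3 = 3 ≠ 0.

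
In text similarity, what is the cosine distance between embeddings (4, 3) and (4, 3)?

With u = (4, 3), v = (4, 3):
u·v = 4·4 + 3·3 = 16 + 9 = 25.
|u| = √(4² + 3²) = √25, |v| = √(4² + 3²) = √25, so |u||v| = √(25·25) = √625 = 25.
cos θ = (u·v)/(|u||v|) = 25/25 = 1
Cosine distance = 1 - cos θ = 1 - 1 = 0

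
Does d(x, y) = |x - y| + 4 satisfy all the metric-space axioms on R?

No. d fails identity of indiscernibles (specifically d(x,x) = 0): d(2, 2) = |2 - 2| + 4 = 0 + 4 = 4 ≠ 0.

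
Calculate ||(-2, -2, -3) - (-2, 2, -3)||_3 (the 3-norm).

(Σ|x_i - y_i|^3)^(1/3) = (|-2 - (-2)|^3 + |-2 - 2|^3 + |-3 - (-3)|^3)^(1/3)
= (0^3 + 4^3 + 0^3)^(1/3) = (0 + 64 + 0)^(1/3) = (64)^(1/3) = 4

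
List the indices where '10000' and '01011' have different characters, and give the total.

Differing positions: 1, 2, 4, 5. Hamming distance = 4.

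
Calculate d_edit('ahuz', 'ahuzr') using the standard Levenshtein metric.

Let D[i][j] be the edit distance between the first i characters of 'ahuz' and the first j characters of 'ahuzr', with D[i][0] = i, D[0][j] = j, and D[i][j] = D[i-1][j-1] if the characters match, else 1 + min(D[i-1][j], D[i][j-1], D[i-1][j-1]). Filling the table (rows: prefixes of 'ahuz', columns: prefixes of 'ahuzr'):
     ε  a  h  u  z  r
  ε  0  1  2  3  4  5
  a  1  0  1  2  3  4
  h  2  1  0  1  2  3
  u  3  2  1  0  1  2
  z  4  3  2  1  0  1
The bottom-right entry gives D[4][5] = 1, so no sequence of fewer than 1 edit works. Backtracking through the table gives one optimal edit sequence (1 edit):
  ahuz → ahuzr (ins r @5)
Edit distance = 1.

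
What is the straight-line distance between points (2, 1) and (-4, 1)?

√(Σ(x_i - y_i)²) = √((2 - (-4))² + (1 - 1)²)
= √(6² + 0²) = √(36 + 0) = √36 = 6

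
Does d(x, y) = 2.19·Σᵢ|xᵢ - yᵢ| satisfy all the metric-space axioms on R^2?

Yes. The L1 (Manhattan) norm induces a metric on R^2, and multiplying a metric by a positive constant 2.19 > 0 preserves all four axioms: non-negativity (2.19·||x-y|| ≥ 0), identity (2.19·||x-y|| = 0 ⟺ ||x-y|| = 0 ⟺ x = y), symmetry (||x-y|| = ||y-x||), and the triangle inequality (2.19·||x-z|| ≤ 2.19·||x-y|| + 2.19·||y-z||). So d is a metric.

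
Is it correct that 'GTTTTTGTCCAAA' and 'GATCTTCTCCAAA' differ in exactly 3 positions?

Differing positions: 2, 4, 7. Hamming distance = 3, so the claim is true.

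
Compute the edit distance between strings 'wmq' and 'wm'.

Let D[i][j] be the edit distance between the first i characters of 'wmq' and the first j characters of 'wm', with D[i][0] = i, D[0][j] = j, and D[i][j] = D[i-1][j-1] if the characters match, else 1 + min(D[i-1][j], D[i][j-1], D[i-1][j-1]). Filling the table (rows: prefixes of 'wmq', columns: prefixes of 'wm'):
     ε  w  m
  ε  0  1  2
  w  1  0  1
  m  2  1  0
  q  3  2  1
The bottom-right entry gives D[3][2] = 1, so no sequence of fewer than 1 edit works. Backtracking through the table gives one optimal edit sequence (1 edit):
  wmq → wm (del q @3)
Edit distance = 1.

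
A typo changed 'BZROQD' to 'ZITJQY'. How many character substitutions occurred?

Differing positions: 1, 2, 3, 4, 6. Hamming distance = 5.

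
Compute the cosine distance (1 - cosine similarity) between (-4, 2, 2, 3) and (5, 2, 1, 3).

With u = (-4, 2, 2, 3), v = (5, 2, 1, 3):
u·v = (-4)·5 + 2·2 + 2·1 + 3·3 = (-20) + 4 + 2 + 9 = -5.
|u| = √((-4)² + 2² + 2² + 3²) = √33, |v| = √(5² + 2² + 1² + 3²) = √39, so |u||v| = √(33·39) = √1287.
cos θ = (u·v)/(|u||v|) = -5/√1287 ≈ -0.1394
Cosine distance = 1 - cos θ ≈ 1 - (-0.1394) = 1.1394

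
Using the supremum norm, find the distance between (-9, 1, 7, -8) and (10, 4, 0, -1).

max(|x_i - y_i|) = max(|-9 - 10|, |1 - 4|, |7 - 0|, |-8 - (-1)|) = max(19, 3, 7, 7) = 19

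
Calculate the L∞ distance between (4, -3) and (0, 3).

max(|x_i - y_i|) = max(|4 - 0|, |-3 - 3|) = max(4, 6) = 6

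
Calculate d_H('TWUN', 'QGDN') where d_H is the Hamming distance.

Differing positions: 1, 2, 3. Hamming distance = 3.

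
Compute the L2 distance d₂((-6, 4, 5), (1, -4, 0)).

√(Σ(x_i - y_i)²) = √((-6 - 1)² + (4 - (-4))² + (5 - 0)²)
= √((-7)² + 8² + 5²) = √(49 + 64 + 25) = √138 ≈ 11.7473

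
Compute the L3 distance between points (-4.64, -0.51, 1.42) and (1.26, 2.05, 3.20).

(Σ|x_i - y_i|^3)^(1/3) = (|-4.64 - 1.26|^3 + |-0.51 - 2.05|^3 + |1.42 - 3.2|^3)^(1/3)
= (5.9^3 + 2.56^3 + 1.78^3)^(1/3) ≈ (205.379 + 16.7772 + 5.6398)^(1/3) = (227.796)^(1/3) ≈ 6.1073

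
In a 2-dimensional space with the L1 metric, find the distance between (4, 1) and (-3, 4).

Σ|x_i - y_i| = |4 - (-3)| + |1 - 4| = 7 + 3 = 10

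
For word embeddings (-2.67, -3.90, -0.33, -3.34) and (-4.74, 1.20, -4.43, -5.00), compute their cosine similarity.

With u = (-2.67, -3.90, -0.33, -3.34), v = (-4.74, 1.20, -4.43, -5.00):
u·v = (-2.67)·(-4.74) + (-3.9)·1.2 + (-0.33)·(-4.43) + (-3.34)·(-5) = 12.6558 + (-4.68) + 1.4619 + 16.7 = 26.1377.
|u| = √((-2.67)² + (-3.9)² + (-0.33)² + (-3.34)²) = √(7.1289 + 15.21 + 0.1089 + 11.1556) = √33.6034, |v| = √((-4.74)² + 1.2² + (-4.43)² + (-5)²) = √(22.4676 + 1.44 + 19.6249 + 25) = √68.5325.
cos θ = (u·v)/(|u||v|) = 26.1377/(√33.6034·√68.5325) ≈ 0.5447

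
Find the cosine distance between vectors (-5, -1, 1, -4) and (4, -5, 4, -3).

With u = (-5, -1, 1, -4), v = (4, -5, 4, -3):
u·v = (-5)·4 + (-1)·(-5) + 1·4 + (-4)·(-3) = (-20) + 5 + 4 + 12 = 1.
|u| = √((-5)² + (-1)² + 1² + (-4)²) = √43, |v| = √(4² + (-5)² + 4² + (-3)²) = √66, so |u||v| = √(43·66) = √2838.
cos θ = (u·v)/(|u||v|) = 1/√2838 ≈ 0.0188
Cosine distance = 1 - cos θ ≈ 1 - 0.0188 = 0.9812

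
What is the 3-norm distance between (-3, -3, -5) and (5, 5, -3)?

(Σ|x_i - y_i|^3)^(1/3) = (|-3 - 5|^3 + |-3 - 5|^3 + |-5 - (-3)|^3)^(1/3)
= (8^3 + 8^3 + 2^3)^(1/3) = (512 + 512 + 8)^(1/3) = (1032)^(1/3) ≈ 10.1055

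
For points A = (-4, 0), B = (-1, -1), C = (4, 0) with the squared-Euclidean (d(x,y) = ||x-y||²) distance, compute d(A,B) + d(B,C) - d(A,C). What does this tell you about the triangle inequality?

d(A,B) = 3² + 1² = 10, d(B,C) = 5² + 1² = 26, d(A,C) = 8² + 0² = 64.
d(A,B) + d(B,C) - d(A,C) = 10 + 26 - 64 = 36 - 64 = -28. This is < 0, so the triangle inequality FAILS for these points (squared-Euclidean is not a metric).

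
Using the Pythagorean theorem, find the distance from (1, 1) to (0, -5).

√(Σ(x_i - y_i)²) = √((1 - 0)² + (1 - (-5))²)
= √(1² + 6²) = √(1 + 36) = √37 ≈ 6.0828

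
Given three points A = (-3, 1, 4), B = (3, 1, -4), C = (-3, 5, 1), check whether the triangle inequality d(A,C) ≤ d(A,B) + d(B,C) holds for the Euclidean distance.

d(A,B) = √(6² + 0² + 8²) = √100 = 10, d(B,C) = √(6² + 4² + 5²) = √77 ≈ 8.775, d(A,C) = √(0² + 4² + 3²) = √25 = 5.
d(A,C) = 5 ≤ 10 + 8.775 = 18.775. Triangle inequality is satisfied.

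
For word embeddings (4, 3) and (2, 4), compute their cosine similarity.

With u = (4, 3), v = (2, 4):
u·v = 4·2 + 3·4 = 8 + 12 = 20.
|u| = √(4² + 3²) = √25, |v| = √(2² + 4²) = √20, so |u||v| = √(25·20) = √500.
cos θ = (u·v)/(|u||v|) = 20/√500 ≈ 0.8944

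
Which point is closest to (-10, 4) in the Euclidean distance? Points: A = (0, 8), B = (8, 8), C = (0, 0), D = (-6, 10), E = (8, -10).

Distances: d(A) ≈ 10.7703, d(B) ≈ 18.4391, d(C) ≈ 10.7703, d(D) ≈ 7.2111, d(E) ≈ 22.8035. Nearest: D = (-6, 10) with distance 7.2111.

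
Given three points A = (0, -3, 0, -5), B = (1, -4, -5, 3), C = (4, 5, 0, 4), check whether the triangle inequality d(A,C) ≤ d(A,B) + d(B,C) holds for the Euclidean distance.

d(A,B) = √(1² + 1² + 5² + 8²) = √91 ≈ 9.5394, d(B,C) = √(3² + 9² + 5² + 1²) = √116 ≈ 10.7703, d(A,C) = √(4² + 8² + 0² + 9²) = √161 ≈ 12.6886.
d(A,C) ≈ 12.6886 ≤ 9.5394 + 10.7703 = 20.3097. Triangle inequality is satisfied.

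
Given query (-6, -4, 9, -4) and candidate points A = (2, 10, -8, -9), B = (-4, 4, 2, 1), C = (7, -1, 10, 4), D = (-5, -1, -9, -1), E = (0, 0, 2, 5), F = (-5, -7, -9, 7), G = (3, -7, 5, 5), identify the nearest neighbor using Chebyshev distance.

Distances: d(A) = 17, d(B) = 8, d(C) = 13, d(D) = 18, d(E) = 9, d(F) = 18, d(G) = 9. Nearest: B = (-4, 4, 2, 1) with distance 8.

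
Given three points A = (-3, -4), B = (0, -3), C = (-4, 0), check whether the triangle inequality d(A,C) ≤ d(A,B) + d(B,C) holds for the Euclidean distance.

d(A,B) = √(3² + 1²) = √10 ≈ 3.1623, d(B,C) = √(4² + 3²) = √25 = 5, d(A,C) = √(1² + 4²) = √17 ≈ 4.1231.
d(A,C) ≈ 4.1231 ≤ 3.1623 + 5 = 8.1623. Triangle inequality is satisfied.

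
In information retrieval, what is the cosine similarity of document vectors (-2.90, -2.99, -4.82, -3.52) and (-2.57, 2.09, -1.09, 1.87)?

With u = (-2.90, -2.99, -4.82, -3.52), v = (-2.57, 2.09, -1.09, 1.87):
u·v = (-2.9)·(-2.57) + (-2.99)·2.09 + (-4.82)·(-1.09) + (-3.52)·1.87 = 7.453 + (-6.2491) + 5.2538 + (-6.5824) = -0.1247.
|u| = √((-2.9)² + (-2.99)² + (-4.82)² + (-3.52)²) = √(8.41 + 8.9401 + 23.2324 + 12.3904) = √52.9729, |v| = √((-2.57)² + 2.09² + (-1.09)² + 1.87²) = √(6.6049 + 4.3681 + 1.1881 + 3.4969) = √15.658.
cos θ = (u·v)/(|u||v|) = -0.1247/(√52.9729·√15.658) ≈ -0.0043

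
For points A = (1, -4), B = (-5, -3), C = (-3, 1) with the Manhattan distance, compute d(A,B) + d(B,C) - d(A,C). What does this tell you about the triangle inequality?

d(A,B) = 6 + 1 = 7, d(B,C) = 2 + 4 = 6, d(A,C) = 4 + 5 = 9.
d(A,B) + d(B,C) - d(A,C) = 7 + 6 - 9 = 13 - 9 = 4. This is ≥ 0, so the triangle inequality holds for these points.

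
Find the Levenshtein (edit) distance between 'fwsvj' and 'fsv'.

Let D[i][j] be the edit distance between the first i characters of 'fwsvj' and the first j characters of 'fsv', with D[i][0] = i, D[0][j] = j, and D[i][j] = D[i-1][j-1] if the characters match, else 1 + min(D[i-1][j], D[i][j-1], D[i-1][j-1]). Filling the table (rows: prefixes of 'fwsvj', columns: prefixes of 'fsv'):
     ε  f  s  v
  ε  0  1  2  3
  f  1  0  1  2
  w  2  1  1  2
  s  3  2  1  2
  v  4  3  2  1
  j  5  4  3  2
The bottom-right entry gives D[5][3] = 2, so no sequence of fewer than 2 edits works. Backtracking through the table gives one optimal edit sequence (2 edits):
  fwsvj → fsvj (del w @2)
  fsvj → fsv (del j @4)
Edit distance = 2.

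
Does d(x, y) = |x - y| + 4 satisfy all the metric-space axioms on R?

No. d fails identity of indiscernibles (specifically d(x,x) = 0): d(-6, -6) = |-6 - (-6)| + 4 = 0 + 4 = 4 ≠ 0.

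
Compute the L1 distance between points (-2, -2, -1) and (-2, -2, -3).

Σ|x_i - y_i| = |-2 - (-2)| + |-2 - (-2)| + |-1 - (-3)| = 0 + 0 + 2 = 2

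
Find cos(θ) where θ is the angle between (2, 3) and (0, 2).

With u = (2, 3), v = (0, 2):
u·v = 2·0 + 3·2 = 0 + 6 = 6.
|u| = √(2² + 3²) = √13, |v| = √(0² + 2²) = √4, so |u||v| = √(13·4) = √52.
cos θ = (u·v)/(|u||v|) = 6/√52 ≈ 0.8321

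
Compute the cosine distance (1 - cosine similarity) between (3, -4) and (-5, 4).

With u = (3, -4), v = (-5, 4):
u·v = 3·(-5) + (-4)·4 = (-15) + (-16) = -31.
|u| = √(3² + (-4)²) = √25, |v| = √((-5)² + 4²) = √41, so |u||v| = √(25·41) = √1025.
cos θ = (u·v)/(|u||v|) = -31/√1025 ≈ -0.9683
Cosine distance = 1 - cos θ ≈ 1 - (-0.9683) = 1.9683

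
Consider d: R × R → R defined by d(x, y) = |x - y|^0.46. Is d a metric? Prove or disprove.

Yes. With 0 < p = 0.46 ≤ 1, d(x,y) = |x-y|^0.46 is a metric on R. Non-negativity and symmetry are immediate; |x-y|^0.46 = 0 ⟺ |x-y| = 0 ⟺ x = y. For the triangle inequality, the function t ↦ t^0.46 is subadditive on [0,∞) when p ≤ 1, so |x-z|^0.46 ≤ (|x-y| + |y-z|)^0.46 ≤ |x-y|^0.46 + |y-z|^0.46.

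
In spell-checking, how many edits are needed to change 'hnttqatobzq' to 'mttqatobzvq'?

Let D[i][j] be the edit distance between the first i characters of 'hnttqatobzq' and the first j characters of 'mttqatobzvq', with D[i][0] = i, D[0][j] = j, and D[i][j] = D[i-1][j-1] if the characters match, else 1 + min(D[i-1][j], D[i][j-1], D[i-1][j-1]). Filling the table (rows: prefixes of 'hnttqatobzq', columns: prefixes of 'mttqatobzvq'):
     ε  m  t  t  q  a  t  o  b  z  v  q
  ε  0  1  2  3  4  5  6  7  8  9 10 11
  h  1  1  2  3  4  5  6  7  8  9 10 11
  n  2  2  2  3  4  5  6  7  8  9 10 11
  t  3  3  2  2  3  4  5  6  7  8  9 10
  t  4  4  3  2  3  4  4  5  6  7  8  9
  q  5  5  4  3  2  3  4  5  6  7  8  8
  a  6  6  5  4  3  2  3  4  5  6  7  8
  t  7  7  6  5  4  3  2  3  4  5  6  7
  o  8  8  7  6  5  4  3  2  3  4  5  6
  b  9  9  8  7  6  5  4  3  2  3  4  5
  z 10 10  9  8  7  6  5  4  3  2  3  4
  q 11 11 10  9  8  7  6  5  4  3  3  3
The bottom-right entry gives D[11][11] = 3, so no sequence of fewer than 3 edits works. Backtracking through the table gives one optimal edit sequence (3 edits):
  hnttqatobzq → nttqatobzq (del h @1)
  nttqatobzq → mttqatobzq (sub n→m @1)
  mttqatobzq → mttqatobzvq (ins v @10)
Edit distance = 3.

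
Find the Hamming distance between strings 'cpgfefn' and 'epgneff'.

Differing positions: 1, 4, 7. Hamming distance = 3.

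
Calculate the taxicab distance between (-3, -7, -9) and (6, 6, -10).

Σ|x_i - y_i| = |-3 - 6| + |-7 - 6| + |-9 - (-10)| = 9 + 13 + 1 = 23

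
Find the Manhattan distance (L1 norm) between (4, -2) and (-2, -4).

Σ|x_i - y_i| = |4 - (-2)| + |-2 - (-4)| = 6 + 2 = 8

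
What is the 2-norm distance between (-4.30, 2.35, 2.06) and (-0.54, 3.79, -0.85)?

(Σ|x_i - y_i|^2)^(1/2) = (|-4.3 - (-0.54)|^2 + |2.35 - 3.79|^2 + |2.06 - (-0.85)|^2)^(1/2)
= (3.76^2 + 1.44^2 + 2.91^2)^(1/2) = (14.1376 + 2.0736 + 8.4681)^(1/2) = (24.6793)^(1/2) ≈ 4.9678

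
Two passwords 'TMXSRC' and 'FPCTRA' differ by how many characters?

Differing positions: 1, 2, 3, 4, 6. Hamming distance = 5.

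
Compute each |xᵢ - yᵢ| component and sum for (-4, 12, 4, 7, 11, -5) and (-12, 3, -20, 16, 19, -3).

Σ|x_i - y_i| = |-4 - (-12)| + |12 - 3| + |4 - (-20)| + |7 - 16| + |11 - 19| + |-5 - (-3)| = 8 + 9 + 24 + 9 + 8 + 2 = 60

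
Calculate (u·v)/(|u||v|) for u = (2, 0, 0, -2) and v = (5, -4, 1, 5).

With u = (2, 0, 0, -2), v = (5, -4, 1, 5):
u·v = 2·5 + 0·(-4) + 0·1 + (-2)·5 = 10 + 0 + 0 + (-10) = 0.
|u| = √(2² + 0² + 0² + (-2)²) = √8, |v| = √(5² + (-4)² + 1² + 5²) = √67, so |u||v| = √(8·67) = √536.
cos θ = (u·v)/(|u||v|) = 0/√536 = 0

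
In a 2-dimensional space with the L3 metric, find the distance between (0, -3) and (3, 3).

(Σ|x_i - y_i|^3)^(1/3) = (|0 - 3|^3 + |-3 - 3|^3)^(1/3)
= (3^3 + 6^3)^(1/3) = (27 + 216)^(1/3) = (243)^(1/3) ≈ 6.2403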